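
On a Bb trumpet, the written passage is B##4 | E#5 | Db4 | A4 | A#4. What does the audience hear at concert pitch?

A##4 D#5 Cb4 G4 G#4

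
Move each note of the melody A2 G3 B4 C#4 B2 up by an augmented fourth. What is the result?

A2 becomes D#3
G3 becomes C#4
B4 becomes E#5
C#4 becomes F##4
B2 becomes E#3

D#3 C#4 E#5 F##4 E#3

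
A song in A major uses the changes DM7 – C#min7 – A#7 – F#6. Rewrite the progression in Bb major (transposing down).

EbM7 Dmin7 B7 G6

A major down to Bb major is a major seventh; each chord root moves by that interval while the quality stays the same.
DM7: root D down a major seventh → Eb, giving EbM7.
C#min7: root C# down a major seventh → D, giving Dmin7.
A#7: root A# down a major seventh → B, giving B7.
F#6: root F# down a major seventh → G, giving G6.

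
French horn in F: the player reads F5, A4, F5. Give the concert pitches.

Bb4 D4 Bb4

The French horn in F sounds a perfect fifth below written, so transpose each written note down a perfect fifth.
F5 -> Bb4
A4 -> D4
F5 -> Bb4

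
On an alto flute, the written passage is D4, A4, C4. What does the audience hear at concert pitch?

A3 E4 G3

Written C4 on the alto flute sounds as G3, a perfect fourth lower; apply that shift to every note.
D4 to A3
A4 to E4
C4 to G3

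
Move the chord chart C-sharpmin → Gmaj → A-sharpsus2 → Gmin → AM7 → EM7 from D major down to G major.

F#min Cmaj D#sus2 Cmin DM7 AM7

D major down to G major is a perfect fifth; each chord root moves by that interval while the quality stays the same.
C-sharpmin: root C-sharp down a perfect fifth → F#, giving F#min.
Gmaj: root G down a perfect fifth → C, giving Cmaj.
A-sharpsus2: root A-sharp down a perfect fifth → D#, giving D#sus2.
Gmin: root G down a perfect fifth → C, giving Cmin.
AM7: root A down a perfect fifth → D, giving DM7.
EM7: root E down a perfect fifth → A, giving AM7.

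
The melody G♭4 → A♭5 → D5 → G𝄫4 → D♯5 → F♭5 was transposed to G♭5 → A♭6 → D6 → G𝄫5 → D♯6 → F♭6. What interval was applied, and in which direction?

up a perfect octave

Take the first pair: Gb4 → Gb5. G to G spans 8 letter names, so the interval is some kind of octave.
Gb4 to Gb5 is 12 semitones, which makes it a perfect octave; the second version is higher, so the direction is up.
Checking another pair — Fb5 → Fb6 — gives the same interval.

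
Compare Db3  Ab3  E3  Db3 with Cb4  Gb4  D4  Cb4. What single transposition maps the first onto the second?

Take the first pair: Db3 → Cb4. D to C spans 7 letter names, so the interval is some kind of seventh.
Db3 to Cb4 is 10 semitones, which makes it a minor seventh; the second version is higher, so the direction is up.
Checking another pair — Db3 → Cb4 — gives the same interval.

up a minor seventh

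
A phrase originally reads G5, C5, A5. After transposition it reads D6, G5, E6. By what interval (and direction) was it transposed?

Take the first pair: G5 → D6. G to D spans 5 letter names, so the interval is some kind of fifth.
G5 to D6 is 7 semitones, which makes it a perfect fifth; the second version is higher, so the direction is up.
Checking another pair — A5 → E6 — gives the same interval.

up a perfect fifth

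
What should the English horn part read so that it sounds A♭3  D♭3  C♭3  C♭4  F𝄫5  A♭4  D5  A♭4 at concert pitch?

Eb4 Ab3 Gb3 Gb4 Cbb6 Eb5 A5 Eb5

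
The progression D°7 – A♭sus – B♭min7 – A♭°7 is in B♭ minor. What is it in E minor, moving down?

G#°7 Dsus Emin7 D°7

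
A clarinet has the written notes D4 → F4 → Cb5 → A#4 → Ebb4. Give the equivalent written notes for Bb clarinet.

C#4 E4 Bb4 G##4 Db4

First find concert pitch: the A clarinet sounds a minor third below written, so D4 F4 Cb5 A#4 Ebb4 sounds B3 D4 Ab4 F##4 Cb4.
Then write for Bb clarinet: it sounds a major second below written, so the part must be a major second above concert.
B3 → C#4
D4 → E4
Ab4 → Bb4
F##4 → G##4
Cb4 → Db4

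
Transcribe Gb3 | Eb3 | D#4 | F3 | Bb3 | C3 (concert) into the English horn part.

The English horn sounds a perfect fifth below written, so the written part must be a perfect fifth above concert — transpose each note up.
Gb3 becomes Db4
Eb3 becomes Bb3
D#4 becomes A#4
F3 becomes C4
Bb3 becomes F4
C3 becomes G3

Db4 Bb3 A#4 C4 F4 G3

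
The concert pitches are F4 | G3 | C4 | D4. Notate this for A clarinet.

Written C4 sounds as A3 on the A clarinet, so concert pitches are written a minor third up.
F4 becomes Ab4
G3 becomes Bb3
C4 becomes Eb4
D4 becomes F4

Ab4 Bb3 Eb4 F4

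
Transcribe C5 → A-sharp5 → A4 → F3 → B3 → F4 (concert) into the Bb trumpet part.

D5 B#5 B4 G3 C#4 G4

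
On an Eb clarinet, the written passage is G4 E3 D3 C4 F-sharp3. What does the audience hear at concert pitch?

Bb4 G3 F3 Eb4 A3

Written C4 on the Eb clarinet sounds as Eb4, a minor third higher; apply that shift to every note.
G4 becomes Bb4
E3 becomes G3
D3 becomes F3
C4 becomes Eb4
F#3 becomes A3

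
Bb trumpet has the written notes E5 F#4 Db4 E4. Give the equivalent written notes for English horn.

A5 B4 Gb4 A4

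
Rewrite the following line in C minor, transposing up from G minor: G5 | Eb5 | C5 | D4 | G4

C6 Ab5 F5 G4 C5

G minor to C minor up is a perfect fourth, so every note moves up by that interval.
G5 -> C6
Eb5 -> Ab5
C5 -> F5
D4 -> G4
G4 -> C5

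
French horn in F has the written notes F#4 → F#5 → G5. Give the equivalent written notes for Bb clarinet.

First find concert pitch: the French horn in F sounds a perfect fifth below written, so F#4 F#5 G5 sounds B3 B4 C5.
Then write for Bb clarinet: it sounds a major second below written, so the part must be a major second above concert.
B3 → C#4
B4 → C#5
C5 → D5

C#4 C#5 D5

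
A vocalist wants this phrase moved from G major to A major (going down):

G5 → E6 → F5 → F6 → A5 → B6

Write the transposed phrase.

A4 F#5 G4 G5 B4 C#6

G major to A major down is a minor seventh, so every note moves down by that interval.
G5 becomes A4
E6 becomes F#5
F5 becomes G4
F6 becomes G5
A5 becomes B4
B6 becomes C#6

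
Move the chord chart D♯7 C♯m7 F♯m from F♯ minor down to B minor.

G#7 F#m7 Bm

F♯ minor down to B minor is a perfect fifth; each chord root moves by that interval while the quality stays the same.
D♯7: root D♯ down a perfect fifth → G#, giving G#7.
C♯m7: root C♯ down a perfect fifth → F#, giving F#m7.
F♯m: root F♯ down a perfect fifth → B, giving Bm.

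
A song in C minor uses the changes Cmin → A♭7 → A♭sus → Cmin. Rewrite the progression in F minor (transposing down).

Fmin Db7 Dbsus Fmin

C minor down to F minor is a perfect fifth; each chord root moves by that interval while the quality stays the same.
Cmin: root C down a perfect fifth → F, giving Fmin.
A♭7: root A♭ down a perfect fifth → Db, giving Db7.
A♭sus: root A♭ down a perfect fifth → Db, giving Dbsus.
Cmin: root C down a perfect fifth → F, giving Fmin.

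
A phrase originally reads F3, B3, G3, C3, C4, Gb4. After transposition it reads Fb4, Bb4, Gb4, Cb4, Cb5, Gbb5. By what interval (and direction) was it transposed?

Take the first pair: F3 → Fb4. F to F spans 8 letter names, so the interval is some kind of octave.
F3 to Fb4 is 11 semitones, which makes it a diminished octave; the second version is higher, so the direction is up.
Checking another pair — Gb4 → Gbb5 — gives the same interval.

up a diminished octave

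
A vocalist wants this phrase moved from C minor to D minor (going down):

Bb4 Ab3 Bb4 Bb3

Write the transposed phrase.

C4 Bb2 C4 C3

C minor to D minor down is a minor seventh, so every note moves down by that interval.
Bb4 -> C4
Ab3 -> Bb2
Bb4 -> C4
Bb3 -> C3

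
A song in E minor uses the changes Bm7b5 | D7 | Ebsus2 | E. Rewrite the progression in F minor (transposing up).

Cm7b5 Eb7 Fbsus2 F

E minor up to F minor is a minor second; each chord root moves by that interval while the quality stays the same.
Bm7b5: root B up a minor second → C, giving Cm7b5.
D7: root D up a minor second → Eb, giving Eb7.
Ebsus2: root Eb up a minor second → Fb, giving Fbsus2.
E: root E up a minor second → F, giving F.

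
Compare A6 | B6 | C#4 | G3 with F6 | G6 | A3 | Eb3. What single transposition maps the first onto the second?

down a major third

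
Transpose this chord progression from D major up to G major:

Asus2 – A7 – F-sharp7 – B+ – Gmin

Dsus2 D7 B7 E+ Cmin

D major up to G major is a perfect fourth; each chord root moves by that interval while the quality stays the same.
Asus2: root A up a perfect fourth → D, giving Dsus2.
A7: root A up a perfect fourth → D, giving D7.
F-sharp7: root F-sharp up a perfect fourth → B, giving B7.
B+: root B up a perfect fourth → E, giving E+.
Gmin: root G up a perfect fourth → C, giving Cmin.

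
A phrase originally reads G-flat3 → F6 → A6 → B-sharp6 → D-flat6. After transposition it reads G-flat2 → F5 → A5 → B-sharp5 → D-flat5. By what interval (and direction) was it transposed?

Take the first pair: Gb3 → Gb2. G to G spans 8 letter names, so the interval is some kind of octave.
Gb2 to Gb3 is 12 semitones, which makes it a perfect octave; the second version is lower, so the direction is down.
Checking another pair — Db6 → Db5 — gives the same interval.

down a perfect octave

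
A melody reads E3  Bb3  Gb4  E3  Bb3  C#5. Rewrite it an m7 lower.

F#2 C3 Ab3 F#2 C3 D#4

E3 to F#2
Bb3 to C3
Gb4 to Ab3
E3 to F#2
Bb3 to C3
C#5 to D#4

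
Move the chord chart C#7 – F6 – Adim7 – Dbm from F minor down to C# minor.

G##7 C#6 E#dim7 Am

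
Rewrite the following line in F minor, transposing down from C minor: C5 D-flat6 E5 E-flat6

F4 Gb5 A4 Ab5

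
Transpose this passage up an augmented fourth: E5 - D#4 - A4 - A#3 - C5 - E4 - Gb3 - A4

E5: a fourth up reaches A, and 6 semitones makes it A#5.
D#4 up an augmented fourth is G##4.
A4 up an augmented fourth is D#5.
An augmented fourth up from A#3 gives D##4.
C5 up an augmented fourth is F#5.
An augmented fourth up from E4 gives A#4.
An augmented fourth up from Gb3 gives C4.
An augmented fourth up from A4 gives D#5.

A#5 G##4 D#5 D##4 F#5 A#4 C4 D#5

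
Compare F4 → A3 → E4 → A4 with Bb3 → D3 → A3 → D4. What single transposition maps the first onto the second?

down a perfect fifth

Take the first pair: F4 → Bb3. F to B spans 5 letter names, so the interval is some kind of fifth.
Bb3 to F4 is 7 semitones, which makes it a perfect fifth; the second version is lower, so the direction is down.
Checking another pair — A4 → D4 — gives the same interval.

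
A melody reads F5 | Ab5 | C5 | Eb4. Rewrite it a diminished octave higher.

Fb6 Abb6 Cb6 Ebb5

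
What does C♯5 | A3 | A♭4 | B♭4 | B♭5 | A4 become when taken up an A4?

F##5 D#4 D5 E5 E6 D#5

C#5 → F##5
A3 → D#4
Ab4 → D5
Bb4 → E5
Bb5 → E6
A4 → D#5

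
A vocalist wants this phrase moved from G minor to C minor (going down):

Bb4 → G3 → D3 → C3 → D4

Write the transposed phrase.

Eb4 C3 G2 F2 G3

G minor to C minor down is a perfect fifth, so every note moves down by that interval.
Bb4 -> Eb4
G3 -> C3
D3 -> G2
C3 -> F2
D4 -> G3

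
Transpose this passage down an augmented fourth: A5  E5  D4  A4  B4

Eb5 Bb4 Ab3 Eb4 F4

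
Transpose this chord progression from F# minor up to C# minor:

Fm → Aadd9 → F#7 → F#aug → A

Cm Eadd9 C#7 C#aug E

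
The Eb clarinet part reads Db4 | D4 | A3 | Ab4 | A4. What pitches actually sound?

Written C4 on the Eb clarinet sounds as Eb4, a minor third higher; apply that shift to every note.
Db4 to Fb4
D4 to F4
A3 to C4
Ab4 to Cb5
A4 to C5

Fb4 F4 C4 Cb5 C5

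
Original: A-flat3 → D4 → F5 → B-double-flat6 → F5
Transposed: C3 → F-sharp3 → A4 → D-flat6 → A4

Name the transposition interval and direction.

down a minor sixth

Take the first pair: Ab3 → C3. A to C spans 6 letter names, so the interval is some kind of sixth.
C3 to Ab3 is 8 semitones, which makes it a minor sixth; the second version is lower, so the direction is down.
Checking another pair — F5 → A4 — gives the same interval.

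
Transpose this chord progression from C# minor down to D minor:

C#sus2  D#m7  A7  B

Dsus2 Em7 Bb7 C

C# minor down to D minor is a major seventh; each chord root moves by that interval while the quality stays the same.
C#sus2: root C# down a major seventh → D, giving Dsus2.
D#m7: root D# down a major seventh → E, giving Em7.
A7: root A down a major seventh → Bb, giving Bb7.
B: root B down a major seventh → C, giving C.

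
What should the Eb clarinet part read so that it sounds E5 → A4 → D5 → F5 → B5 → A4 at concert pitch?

C#5 F#4 B4 D5 G#5 F#4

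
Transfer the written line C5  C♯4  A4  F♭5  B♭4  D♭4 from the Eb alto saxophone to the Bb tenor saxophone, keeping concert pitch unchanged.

First find concert pitch: the Eb alto saxophone sounds a major sixth below written, so C5 C♯4 A4 F♭5 B♭4 D♭4 sounds Eb4 E3 C4 Abb4 Db4 Fb3.
Then write for Bb tenor saxophone: it sounds a major ninth below written, so the part must be a major ninth above concert.
Eb4 → F5
E3 → F#4
C4 → D5
Abb4 → Bbb5
Db4 → Eb5
Fb3 → Gb4

F5 F#4 D5 Bbb5 Eb5 Gb4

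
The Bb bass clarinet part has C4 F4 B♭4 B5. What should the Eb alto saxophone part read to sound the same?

First find concert pitch: the Bb bass clarinet sounds a major ninth below written, so C4 F4 B♭4 B5 sounds Bb2 Eb3 Ab3 A4.
Then write for Eb alto saxophone: it sounds a major sixth below written, so the part must be a major sixth above concert.
Bb2 → G3
Eb3 → C4
Ab3 → F4
A4 → F#5

G3 C4 F4 F#5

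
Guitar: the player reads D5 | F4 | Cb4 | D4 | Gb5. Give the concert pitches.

D4 F3 Cb3 D3 Gb4

The guitar sounds a perfect octave below written, so transpose each written note down a perfect octave.
D5 gives D4
F4 gives F3
Cb4 gives Cb3
D4 gives D3
Gb5 gives Gb4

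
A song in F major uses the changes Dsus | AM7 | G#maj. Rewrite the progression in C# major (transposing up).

A#sus E#M7 D##maj

F major up to C# major is an augmented fifth; each chord root moves by that interval while the quality stays the same.
Dsus: root D up an augmented fifth → A#, giving A#sus.
AM7: root A up an augmented fifth → E#, giving E#M7.
G#maj: root G# up an augmented fifth → D##, giving D##maj.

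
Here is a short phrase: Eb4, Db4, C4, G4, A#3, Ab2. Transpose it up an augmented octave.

E5 D5 C#5 G#5 A##4 A3

Eb4 gives E5
Db4 gives D5
C4 gives C#5
G4 gives G#5
A#3 gives A##4
Ab2 gives A3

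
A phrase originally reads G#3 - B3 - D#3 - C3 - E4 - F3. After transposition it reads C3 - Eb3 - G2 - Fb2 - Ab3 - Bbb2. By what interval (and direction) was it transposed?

From G#3 to C3 is 5 letter names — a fifth of some quality.
C3 to G#3 is 8 semitones, which makes it an augmented fifth; the second version is lower, so the direction is down.
Checking another pair — F3 → Bbb2 — gives the same interval.

down an augmented fifth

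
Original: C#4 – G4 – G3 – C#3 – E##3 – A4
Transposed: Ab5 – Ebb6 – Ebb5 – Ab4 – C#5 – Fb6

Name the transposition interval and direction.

up a diminished thirteenth

Take the first pair: C#4 → Ab5. C to A spans 13 letter names, so the interval is some kind of thirteenth.
C#4 to Ab5 is 19 semitones, which makes it a diminished thirteenth; the second version is higher, so the direction is up.
Checking another pair — A4 → Fb6 — gives the same interval.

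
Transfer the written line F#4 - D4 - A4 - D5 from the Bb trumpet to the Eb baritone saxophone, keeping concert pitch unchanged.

First find concert pitch: the Bb trumpet sounds a major second below written, so F#4 D4 A4 D5 sounds E4 C4 G4 C5.
Then write for Eb baritone saxophone: it sounds a major thirteenth below written, so the part must be a major thirteenth above concert.
E4 → C#6
C4 → A5
G4 → E6
C5 → A6

C#6 A5 E6 A6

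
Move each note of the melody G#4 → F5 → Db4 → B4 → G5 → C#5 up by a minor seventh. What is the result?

A minor seventh up from G#4 gives F#5.
F5 up a minor seventh is Eb6.
Db4 up a minor seventh is Cb5.
A minor seventh up from B4 gives A5.
A minor seventh up from G5 gives F6.
C#5 up a minor seventh is B5.

F#5 Eb6 Cb5 A5 F6 B5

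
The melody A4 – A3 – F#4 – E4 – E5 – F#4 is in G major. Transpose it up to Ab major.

Bb4 Bb3 G4 F4 F5 G4

G major to Ab major up is a minor second, so every note moves up by that interval.
A4 → Bb4
A3 → Bb3
F#4 → G4
E4 → F4
E5 → F5
F#4 → G4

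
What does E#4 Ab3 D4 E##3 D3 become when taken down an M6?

E#4 becomes G#3
Ab3 becomes Cb3
D4 becomes F3
E##3 becomes G##2
D3 becomes F2

G#3 Cb3 F3 G##2 F2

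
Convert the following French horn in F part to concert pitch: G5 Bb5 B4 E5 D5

C5 Eb5 E4 A4 G4

The French horn in F sounds a perfect fifth below written, so transpose each written note down a perfect fifth.
G5 -> C5
Bb5 -> Eb5
B4 -> E4
E5 -> A4
D5 -> G4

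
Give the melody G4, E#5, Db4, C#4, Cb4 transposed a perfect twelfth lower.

G4 becomes C3
E#5 becomes A#3
Db4 becomes Gb2
C#4 becomes F#2
Cb4 becomes Fb2

C3 A#3 Gb2 F#2 Fb2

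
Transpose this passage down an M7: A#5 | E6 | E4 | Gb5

B4 F5 F3 Abb4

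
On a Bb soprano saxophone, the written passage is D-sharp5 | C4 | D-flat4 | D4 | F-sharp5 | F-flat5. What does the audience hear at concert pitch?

C#5 Bb3 Cb4 C4 E5 Ebb5

The Bb soprano saxophone sounds a major second below written, so transpose each written note down a major second.
D#5 → C#5
C4 → Bb3
Db4 → Cb4
D4 → C4
F#5 → E5
Fb5 → Ebb5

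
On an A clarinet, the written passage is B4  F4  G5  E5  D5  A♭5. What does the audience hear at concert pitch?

G#4 D4 E5 C#5 B4 F5

The A clarinet sounds a minor third below written, so transpose each written note down a minor third.
B4 → G#4
F4 → D4
G5 → E5
E5 → C#5
D5 → B4
Ab5 → F5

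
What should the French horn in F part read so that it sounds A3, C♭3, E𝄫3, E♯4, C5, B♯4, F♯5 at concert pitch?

E4 Gb3 Bbb3 B#4 G5 F##5 C#6

Written C4 sounds as F3 on the French horn in F, so concert pitches are written a perfect fifth up.
A3 → E4
Cb3 → Gb3
Ebb3 → Bbb3
E#4 → B#4
C5 → G5
B#4 → F##5
F#5 → C#6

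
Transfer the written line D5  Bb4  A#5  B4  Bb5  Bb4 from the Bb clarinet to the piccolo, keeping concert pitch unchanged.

C4 Ab3 G#4 A3 Ab4 Ab3

First find concert pitch: the Bb clarinet sounds a major second below written, so D5 Bb4 A#5 B4 Bb5 Bb4 sounds C5 Ab4 G#5 A4 Ab5 Ab4.
Then write for piccolo: it sounds a perfect octave above written, so the part must be a perfect octave below concert.
C5 → C4
Ab4 → Ab3
G#5 → G#4
A4 → A3
Ab5 → Ab4
Ab4 → Ab3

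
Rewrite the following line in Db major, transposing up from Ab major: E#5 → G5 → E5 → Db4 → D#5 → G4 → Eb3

A#5 C6 A5 Gb4 G#5 C5 Ab3

From Ab up to Db is a perfect fourth; apply that to each pitch.
E#5 gives A#5
G5 gives C6
E5 gives A5
Db4 gives Gb4
D#5 gives G#5
G4 gives C5
Eb3 gives Ab3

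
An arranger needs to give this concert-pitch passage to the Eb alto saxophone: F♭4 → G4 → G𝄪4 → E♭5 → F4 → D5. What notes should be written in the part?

Db5 E5 E##5 C6 D5 B5

The Eb alto saxophone sounds a major sixth below written, so the written part must be a major sixth above concert — transpose each note up.
Fb4 becomes Db5
G4 becomes E5
G##4 becomes E##5
Eb5 becomes C6
F4 becomes D5
D5 becomes B5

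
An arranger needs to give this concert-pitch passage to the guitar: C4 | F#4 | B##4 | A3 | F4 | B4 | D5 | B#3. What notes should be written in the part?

C5 F#5 B##5 A4 F5 B5 D6 B#4

The guitar sounds a perfect octave below written, so the written part must be a perfect octave above concert — transpose each note up.
C4 to C5
F#4 to F#5
B##4 to B##5
A3 to A4
F4 to F5
B4 to B5
D5 to D6
B#3 to B#4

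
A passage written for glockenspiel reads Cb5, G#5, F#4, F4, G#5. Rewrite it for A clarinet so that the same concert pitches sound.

Ebb7 B7 A6 Ab6 B7

First find concert pitch: the glockenspiel sounds a perfect fifteenth above written, so Cb5 G#5 F#4 F4 G#5 sounds Cb7 G#7 F#6 F6 G#7.
Then write for A clarinet: it sounds a minor third below written, so the part must be a minor third above concert.
Cb7 → Ebb7
G#7 → B7
F#6 → A6
F6 → Ab6
G#7 → B7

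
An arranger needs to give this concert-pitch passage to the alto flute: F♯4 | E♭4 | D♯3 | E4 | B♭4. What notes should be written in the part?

Written C4 sounds as G3 on the alto flute, so concert pitches are written a perfect fourth up.
F#4 → B4
Eb4 → Ab4
D#3 → G#3
E4 → A4
Bb4 → Eb5

B4 Ab4 G#3 A4 Eb5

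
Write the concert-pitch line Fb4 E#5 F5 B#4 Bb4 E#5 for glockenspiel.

Written C4 sounds as C6 on the glockenspiel, so concert pitches are written a perfect fifteenth down.
Fb4 gives Fb2
E#5 gives E#3
F5 gives F3
B#4 gives B#2
Bb4 gives Bb2
E#5 gives E#3

Fb2 E#3 F3 B#2 Bb2 E#3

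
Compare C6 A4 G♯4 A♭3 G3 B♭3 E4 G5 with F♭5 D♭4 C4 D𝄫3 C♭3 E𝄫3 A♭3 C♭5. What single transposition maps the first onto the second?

From C6 to Fb5 is 5 letter names — a fifth of some quality.
Fb5 to C6 is 8 semitones, which makes it an augmented fifth; the second version is lower, so the direction is down.
Checking another pair — G5 → Cb5 — gives the same interval.

down an augmented fifth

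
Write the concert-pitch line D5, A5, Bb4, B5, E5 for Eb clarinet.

B4 F#5 G4 G#5 C#5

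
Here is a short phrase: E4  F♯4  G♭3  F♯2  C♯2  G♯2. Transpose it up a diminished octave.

E4 to Eb5
F#4 to F5
Gb3 to Gbb4
F#2 to F3
C#2 to C3
G#2 to G3

Eb5 F5 Gbb4 F3 C3 G3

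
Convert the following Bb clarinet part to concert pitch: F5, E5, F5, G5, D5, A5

Written C4 on the Bb clarinet sounds as Bb3, a major second lower; apply that shift to every note.
F5 becomes Eb5
E5 becomes D5
F5 becomes Eb5
G5 becomes F5
D5 becomes C5
A5 becomes G5

Eb5 D5 Eb5 F5 C5 G5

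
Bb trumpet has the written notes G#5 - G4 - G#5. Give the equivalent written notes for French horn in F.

C#6 C5 C#6

First find concert pitch: the Bb trumpet sounds a major second below written, so G#5 G4 G#5 sounds F#5 F4 F#5.
Then write for French horn in F: it sounds a perfect fifth below written, so the part must be a perfect fifth above concert.
F#5 → C#6
F4 → C5
F#5 → C#6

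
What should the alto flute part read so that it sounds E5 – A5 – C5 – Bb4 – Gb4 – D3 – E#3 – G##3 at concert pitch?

Written C4 sounds as G3 on the alto flute, so concert pitches are written a perfect fourth up.
E5 gives A5
A5 gives D6
C5 gives F5
Bb4 gives Eb5
Gb4 gives Cb5
D3 gives G3
E#3 gives A#3
G##3 gives C##4

A5 D6 F5 Eb5 Cb5 G3 A#3 C##4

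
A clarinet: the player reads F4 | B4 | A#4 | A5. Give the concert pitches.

D4 G#4 F##4 F#5

The A clarinet sounds a minor third below written, so transpose each written note down a minor third.
F4 -> D4
B4 -> G#4
A#4 -> F##4
A5 -> F#5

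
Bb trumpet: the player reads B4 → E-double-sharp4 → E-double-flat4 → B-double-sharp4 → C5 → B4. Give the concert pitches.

The Bb trumpet sounds a major second below written, so transpose each written note down a major second.
B4 becomes A4
E##4 becomes D##4
Ebb4 becomes Dbb4
B##4 becomes A##4
C5 becomes Bb4
B4 becomes A4

A4 D##4 Dbb4 A##4 Bb4 A4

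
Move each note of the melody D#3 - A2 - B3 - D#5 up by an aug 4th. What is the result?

D#3 becomes G##3
A2 becomes D#3
B3 becomes E#4
D#5 becomes G##5

G##3 D#3 E#4 G##5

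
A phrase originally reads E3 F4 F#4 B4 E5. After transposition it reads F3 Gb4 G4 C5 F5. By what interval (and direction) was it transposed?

From E3 to F3 is 2 letter names — a second of some quality.
E3 to F3 is 1 semitone, which makes it a minor second; the second version is higher, so the direction is up.
Checking another pair — E5 → F5 — gives the same interval.

up a minor second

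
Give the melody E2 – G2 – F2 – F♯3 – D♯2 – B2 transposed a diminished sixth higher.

E2: a sixth up reaches C, and 7 semitones makes it Cb3.
G2: a sixth up reaches E, and 7 semitones makes it Ebb3.
F2 up a diminished sixth is Dbb3.
F#3 up a diminished sixth is Db4.
D#2 up a diminished sixth is Bb2.
B2: a sixth up reaches G, and 7 semitones makes it Gb3.

Cb3 Ebb3 Dbb3 Db4 Bb2 Gb3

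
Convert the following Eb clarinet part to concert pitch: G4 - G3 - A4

The Eb clarinet sounds a minor third above written, so transpose each written note up a minor third.
G4 -> Bb4
G3 -> Bb3
A4 -> C5

Bb4 Bb3 C5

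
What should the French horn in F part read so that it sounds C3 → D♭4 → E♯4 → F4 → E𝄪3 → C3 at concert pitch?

G3 Ab4 B#4 C5 B##3 G3

Written C4 sounds as F3 on the French horn in F, so concert pitches are written a perfect fifth up.
C3 becomes G3
Db4 becomes Ab4
E#4 becomes B#4
F4 becomes C5
E##3 becomes B##3
C3 becomes G3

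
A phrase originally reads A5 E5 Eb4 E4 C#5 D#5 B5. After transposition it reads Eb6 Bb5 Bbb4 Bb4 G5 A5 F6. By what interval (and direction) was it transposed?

up a diminished fifth

From A5 to Eb6 is 5 letter names — a fifth of some quality.
A5 to Eb6 is 6 semitones, which makes it a diminished fifth; the second version is higher, so the direction is up.
Checking another pair — B5 → F6 — gives the same interval.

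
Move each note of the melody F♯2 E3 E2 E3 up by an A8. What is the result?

F##3 E#4 E#3 E#4

F#2 up an augmented octave is F##3.
E3 up an augmented octave is E#4.
An augmented octave up from E2 gives E#3.
An augmented octave up from E3 gives E#4.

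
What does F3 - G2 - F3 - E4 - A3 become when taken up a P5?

C4 D3 C4 B4 E4

A perfect fifth up from F3 gives C4.
A perfect fifth up from G2 gives D3.
F3: a fifth up reaches C, and 7 semitones makes it C4.
E4 up a perfect fifth is B4.
A3: a fifth up reaches E, and 7 semitones makes it E4.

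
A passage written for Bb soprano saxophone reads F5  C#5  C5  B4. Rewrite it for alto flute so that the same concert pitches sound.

Ab5 E5 Eb5 D5

First find concert pitch: the Bb soprano saxophone sounds a major second below written, so F5 C#5 C5 B4 sounds Eb5 B4 Bb4 A4.
Then write for alto flute: it sounds a perfect fourth below written, so the part must be a perfect fourth above concert.
Eb5 → Ab5
B4 → E5
Bb4 → Eb5
A4 → D5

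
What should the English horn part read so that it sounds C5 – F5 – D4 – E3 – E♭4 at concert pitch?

The English horn sounds a perfect fifth below written, so the written part must be a perfect fifth above concert — transpose each note up.
C5 -> G5
F5 -> C6
D4 -> A4
E3 -> B3
Eb4 -> Bb4

G5 C6 A4 B3 Bb4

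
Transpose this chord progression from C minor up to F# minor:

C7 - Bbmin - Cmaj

F#7 Emin F#maj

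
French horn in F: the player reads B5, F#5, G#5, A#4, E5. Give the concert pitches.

E5 B4 C#5 D#4 A4

The French horn in F sounds a perfect fifth below written, so transpose each written note down a perfect fifth.
B5 gives E5
F#5 gives B4
G#5 gives C#5
A#4 gives D#4
E5 gives A4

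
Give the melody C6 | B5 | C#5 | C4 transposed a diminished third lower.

A#5 G##5 A##4 A#3

C6 down a diminished third is A#5.
B5: a third down reaches G, and 2 semitones makes it G##5.
C#5: a third down reaches A, and 2 semitones makes it A##4.
A diminished third down from C4 gives A#3.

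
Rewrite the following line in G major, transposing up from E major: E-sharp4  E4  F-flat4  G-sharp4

G#4 G4 Abb4 B4

E major to G major up is a minor third, so every note moves up by that interval.
E#4 -> G#4
E4 -> G4
Fb4 -> Abb4
G#4 -> B4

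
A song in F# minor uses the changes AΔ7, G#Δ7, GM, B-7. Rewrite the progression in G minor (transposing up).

BbΔ7 AΔ7 AbM C-7

F# minor up to G minor is a minor second; each chord root moves by that interval while the quality stays the same.
AΔ7: root A up a minor second → Bb, giving BbΔ7.
G#Δ7: root G# up a minor second → A, giving AΔ7.
GM: root G up a minor second → Ab, giving AbM.
B-7: root B up a minor second → C, giving C-7.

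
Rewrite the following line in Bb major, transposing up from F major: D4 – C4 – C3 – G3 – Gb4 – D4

G4 F4 F3 C4 Cb5 G4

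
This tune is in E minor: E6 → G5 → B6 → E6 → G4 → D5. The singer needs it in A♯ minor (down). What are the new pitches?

A#5 C#5 E#6 A#5 C#4 G#4

E minor to A♯ minor down is a diminished fifth, so every note moves down by that interval.
E6 -> A#5
G5 -> C#5
B6 -> E#6
E6 -> A#5
G4 -> C#4
D5 -> G#4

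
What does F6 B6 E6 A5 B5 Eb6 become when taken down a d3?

F6 to D#6
B6 to G##6
E6 to C##6
A5 to F##5
B5 to G##5
Eb6 to C#6

D#6 G##6 C##6 F##5 G##5 C#6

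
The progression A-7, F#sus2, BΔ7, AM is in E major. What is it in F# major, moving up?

B-7 G#sus2 C#Δ7 BM

E major up to F# major is a major second; each chord root moves by that interval while the quality stays the same.
A-7: root A up a major second → B, giving B-7.
F#sus2: root F# up a major second → G#, giving G#sus2.
BΔ7: root B up a major second → C#, giving C#Δ7.
AM: root A up a major second → B, giving BM.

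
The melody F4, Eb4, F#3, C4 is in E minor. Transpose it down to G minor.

Ab3 Gb3 A2 Eb3

E minor to G minor down is a major sixth, so every note moves down by that interval.
F4 to Ab3
Eb4 to Gb3
F#3 to A2
C4 to Eb3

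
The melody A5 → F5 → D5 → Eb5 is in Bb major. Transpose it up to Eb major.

D6 Bb5 G5 Ab5

From Bb up to Eb is a perfect fourth; apply that to each pitch.
A5 -> D6
F5 -> Bb5
D5 -> G5
Eb5 -> Ab5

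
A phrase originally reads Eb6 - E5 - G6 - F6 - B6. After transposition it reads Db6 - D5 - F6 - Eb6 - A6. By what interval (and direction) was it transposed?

Take the first pair: Eb6 → Db6. E to D spans 2 letter names, so the interval is some kind of second.
Db6 to Eb6 is 2 semitones, which makes it a major second; the second version is lower, so the direction is down.
Checking another pair — B6 → A6 — gives the same interval.

down a major second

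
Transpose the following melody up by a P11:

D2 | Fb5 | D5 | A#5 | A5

A perfect eleventh up from D2 gives G3.
A perfect eleventh up from Fb5 gives Bbb6.
D5 up a perfect eleventh is G6.
A#5: an eleventh up reaches D, and 17 semitones makes it D#7.
A5 up a perfect eleventh is D7.

G3 Bbb6 G6 D#7 D7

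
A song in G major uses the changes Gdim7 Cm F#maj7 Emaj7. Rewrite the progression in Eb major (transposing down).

G major down to Eb major is a major third; each chord root moves by that interval while the quality stays the same.
Gdim7: root G down a major third → Eb, giving Ebdim7.
Cm: root C down a major third → Ab, giving Abm.
F#maj7: root F# down a major third → D, giving Dmaj7.
Emaj7: root E down a major third → C, giving Cmaj7.

Ebdim7 Abm Dmaj7 Cmaj7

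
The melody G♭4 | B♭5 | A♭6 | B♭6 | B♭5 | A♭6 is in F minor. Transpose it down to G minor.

F minor to G minor down is a minor seventh, so every note moves down by that interval.
Gb4 to Ab3
Bb5 to C5
Ab6 to Bb5
Bb6 to C6
Bb5 to C5
Ab6 to Bb5

Ab3 C5 Bb5 C6 C5 Bb5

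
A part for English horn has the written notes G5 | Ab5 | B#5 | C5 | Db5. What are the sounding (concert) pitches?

C5 Db5 E#5 F4 Gb4

The English horn sounds a perfect fifth below written, so transpose each written note down a perfect fifth.
G5 to C5
Ab5 to Db5
B#5 to E#5
C5 to F4
Db5 to Gb4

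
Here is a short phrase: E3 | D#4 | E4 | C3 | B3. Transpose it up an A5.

B#3 A##4 B#4 G#3 F##4

E3 to B#3
D#4 to A##4
E4 to B#4
C3 to G#3
B3 to F##4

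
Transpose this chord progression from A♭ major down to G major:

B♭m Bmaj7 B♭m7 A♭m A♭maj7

Am A#maj7 Am7 Gm Gmaj7

A♭ major down to G major is a minor second; each chord root moves by that interval while the quality stays the same.
B♭m: root B♭ down a minor second → A, giving Am.
Bmaj7: root B down a minor second → A#, giving A#maj7.
B♭m7: root B♭ down a minor second → A, giving Am7.
A♭m: root A♭ down a minor second → G, giving Gm.
A♭maj7: root A♭ down a minor second → G, giving Gmaj7.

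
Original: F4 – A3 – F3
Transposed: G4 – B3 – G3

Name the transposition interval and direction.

Take the first pair: F4 → G4. F to G spans 2 letter names, so the interval is some kind of second.
F4 to G4 is 2 semitones, which makes it a major second; the second version is higher, so the direction is up.
Checking another pair — F3 → G3 — gives the same interval.

up a major second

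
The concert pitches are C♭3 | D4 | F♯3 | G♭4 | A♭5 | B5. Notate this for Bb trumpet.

Written C4 sounds as Bb3 on the Bb trumpet, so concert pitches are written a major second up.
Cb3 gives Db3
D4 gives E4
F#3 gives G#3
Gb4 gives Ab4
Ab5 gives Bb5
B5 gives C#6

Db3 E4 G#3 Ab4 Bb5 C#6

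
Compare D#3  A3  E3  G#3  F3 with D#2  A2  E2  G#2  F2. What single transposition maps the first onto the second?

down a perfect octave

From D#3 to D#2 is 8 letter names — an octave of some quality.
D#2 to D#3 is 12 semitones, which makes it a perfect octave; the second version is lower, so the direction is down.
Checking another pair — F3 → F2 — gives the same interval.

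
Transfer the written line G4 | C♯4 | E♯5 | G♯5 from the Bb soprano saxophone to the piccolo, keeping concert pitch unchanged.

F3 B2 D#4 F#4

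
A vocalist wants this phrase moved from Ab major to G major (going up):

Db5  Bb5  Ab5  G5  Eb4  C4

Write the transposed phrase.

Ab major to G major up is a major seventh, so every note moves up by that interval.
Db5 → C6
Bb5 → A6
Ab5 → G6
G5 → F#6
Eb4 → D5
C4 → B4

C6 A6 G6 F#6 D5 B4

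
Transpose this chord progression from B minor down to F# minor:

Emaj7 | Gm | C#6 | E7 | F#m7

Bmaj7 Dm G#6 B7 C#m7

B minor down to F# minor is a perfect fourth; each chord root moves by that interval while the quality stays the same.
Emaj7: root E down a perfect fourth → B, giving Bmaj7.
Gm: root G down a perfect fourth → D, giving Dm.
C#6: root C# down a perfect fourth → G#, giving G#6.
E7: root E down a perfect fourth → B, giving B7.
F#m7: root F# down a perfect fourth → C#, giving C#m7.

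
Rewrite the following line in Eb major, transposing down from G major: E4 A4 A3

C4 F4 F3

From G down to Eb is a major third; apply that to each pitch.
E4 -> C4
A4 -> F4
A3 -> F3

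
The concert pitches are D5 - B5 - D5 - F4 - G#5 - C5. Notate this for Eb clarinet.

B4 G#5 B4 D4 E#5 A4

The Eb clarinet sounds a minor third above written, so the written part must be a minor third below concert — transpose each note down.
D5 gives B4
B5 gives G#5
D5 gives B4
F4 gives D4
G#5 gives E#5
C5 gives A4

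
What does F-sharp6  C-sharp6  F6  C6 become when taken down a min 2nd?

E#6 B#5 E6 B5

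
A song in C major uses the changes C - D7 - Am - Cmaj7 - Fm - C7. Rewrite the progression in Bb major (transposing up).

C major up to Bb major is a minor seventh; each chord root moves by that interval while the quality stays the same.
C: root C up a minor seventh → Bb, giving Bb.
D7: root D up a minor seventh → C, giving C7.
Am: root A up a minor seventh → G, giving Gm.
Cmaj7: root C up a minor seventh → Bb, giving Bbmaj7.
Fm: root F up a minor seventh → Eb, giving Ebm.
C7: root C up a minor seventh → Bb, giving Bb7.

Bb C7 Gm Bbmaj7 Ebm Bb7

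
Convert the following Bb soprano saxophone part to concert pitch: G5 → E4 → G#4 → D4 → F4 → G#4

Written C4 on the Bb soprano saxophone sounds as Bb3, a major second lower; apply that shift to every note.
G5 gives F5
E4 gives D4
G#4 gives F#4
D4 gives C4
F4 gives Eb4
G#4 gives F#4

F5 D4 F#4 C4 Eb4 F#4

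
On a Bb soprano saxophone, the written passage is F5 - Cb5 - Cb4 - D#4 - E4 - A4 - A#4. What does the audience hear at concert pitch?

Eb5 Bbb4 Bbb3 C#4 D4 G4 G#4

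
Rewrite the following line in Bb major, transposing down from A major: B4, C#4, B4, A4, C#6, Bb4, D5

C4 D3 C4 Bb3 D5 Cb4 Eb4

From A down to Bb is a major seventh; apply that to each pitch.
B4 to C4
C#4 to D3
B4 to C4
A4 to Bb3
C#6 to D5
Bb4 to Cb4
D5 to Eb4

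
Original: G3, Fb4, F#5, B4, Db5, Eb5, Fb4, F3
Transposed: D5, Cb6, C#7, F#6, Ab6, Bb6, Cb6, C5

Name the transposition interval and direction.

up a perfect twelfth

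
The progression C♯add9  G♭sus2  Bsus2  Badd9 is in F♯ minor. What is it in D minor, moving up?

Aadd9 Ebbsus2 Gsus2 Gadd9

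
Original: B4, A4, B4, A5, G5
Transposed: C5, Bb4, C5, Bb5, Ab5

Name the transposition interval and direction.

up a minor second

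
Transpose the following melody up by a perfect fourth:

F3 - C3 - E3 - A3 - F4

Bb3 F3 A3 D4 Bb4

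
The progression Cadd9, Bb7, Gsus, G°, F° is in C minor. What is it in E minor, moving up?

C minor up to E minor is a major third; each chord root moves by that interval while the quality stays the same.
Cadd9: root C up a major third → E, giving Eadd9.
Bb7: root Bb up a major third → D, giving D7.
Gsus: root G up a major third → B, giving Bsus.
G°: root G up a major third → B, giving B°.
F°: root F up a major third → A, giving A°.

Eadd9 D7 Bsus B° A°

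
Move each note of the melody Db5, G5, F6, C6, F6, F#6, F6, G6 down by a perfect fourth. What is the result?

Ab4 D5 C6 G5 C6 C#6 C6 D6

Db5 down a perfect fourth is Ab4.
G5 down a perfect fourth is D5.
F6 down a perfect fourth is C6.
C6: a fourth down reaches G, and 5 semitones makes it G5.
A perfect fourth down from F6 gives C6.
A perfect fourth down from F#6 gives C#6.
F6: a fourth down reaches C, and 5 semitones makes it C6.
G6 down a perfect fourth is D6.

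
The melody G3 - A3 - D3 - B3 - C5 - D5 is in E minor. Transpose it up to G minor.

E minor to G minor up is a minor third, so every note moves up by that interval.
G3 gives Bb3
A3 gives C4
D3 gives F3
B3 gives D4
C5 gives Eb5
D5 gives F5

Bb3 C4 F3 D4 Eb5 F5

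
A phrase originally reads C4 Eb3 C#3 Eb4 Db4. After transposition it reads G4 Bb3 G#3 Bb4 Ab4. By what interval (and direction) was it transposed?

Take the first pair: C4 → G4. C to G spans 5 letter names, so the interval is some kind of fifth.
C4 to G4 is 7 semitones, which makes it a perfect fifth; the second version is higher, so the direction is up.
Checking another pair — Db4 → Ab4 — gives the same interval.

up a perfect fifth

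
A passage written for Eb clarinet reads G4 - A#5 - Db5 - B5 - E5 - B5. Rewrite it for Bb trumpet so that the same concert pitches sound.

First find concert pitch: the Eb clarinet sounds a minor third above written, so G4 A#5 Db5 B5 E5 B5 sounds Bb4 C#6 Fb5 D6 G5 D6.
Then write for Bb trumpet: it sounds a major second below written, so the part must be a major second above concert.
Bb4 → C5
C#6 → D#6
Fb5 → Gb5
D6 → E6
G5 → A5
D6 → E6

C5 D#6 Gb5 E6 A5 E6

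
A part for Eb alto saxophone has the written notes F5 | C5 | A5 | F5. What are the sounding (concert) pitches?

Ab4 Eb4 C5 Ab4

The Eb alto saxophone sounds a major sixth below written, so transpose each written note down a major sixth.
F5 becomes Ab4
C5 becomes Eb4
A5 becomes C5
F5 becomes Ab4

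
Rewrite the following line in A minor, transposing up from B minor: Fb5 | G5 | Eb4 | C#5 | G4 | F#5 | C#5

Ebb6 F6 Db5 B5 F5 E6 B5

B minor to A minor up is a minor seventh, so every note moves up by that interval.
Fb5 becomes Ebb6
G5 becomes F6
Eb4 becomes Db5
C#5 becomes B5
G4 becomes F5
F#5 becomes E6
C#5 becomes B5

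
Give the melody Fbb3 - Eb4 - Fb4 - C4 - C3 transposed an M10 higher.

Fbb3 -> Abb4
Eb4 -> G5
Fb4 -> Ab5
C4 -> E5
C3 -> E4

Abb4 G5 Ab5 E5 E4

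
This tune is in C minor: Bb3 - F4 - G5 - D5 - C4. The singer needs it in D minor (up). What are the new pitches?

C4 G4 A5 E5 D4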